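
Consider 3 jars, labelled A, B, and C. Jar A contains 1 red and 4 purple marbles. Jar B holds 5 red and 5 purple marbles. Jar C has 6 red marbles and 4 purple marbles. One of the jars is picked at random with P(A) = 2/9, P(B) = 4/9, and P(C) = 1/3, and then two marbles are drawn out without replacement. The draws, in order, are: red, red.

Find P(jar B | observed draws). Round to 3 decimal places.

Under each hypothesis, the probability of the observed sequence is: P(data | jar A) = (1/5)(0/4) = 0; P(data | jar B) = (5/10)(4/9) = 2/9; P(data | jar C) = (6/10)(5/9) = 1/3.
Weighting by the prior gives 2/9 · 0 = 0, 4/9 · 2/9 = 8/81, 1/3 · 1/3 = 1/9; with total 17/81.
Therefore the posterior P(jar B | data) = (8/81) / (17/81) = 8/17.

0.471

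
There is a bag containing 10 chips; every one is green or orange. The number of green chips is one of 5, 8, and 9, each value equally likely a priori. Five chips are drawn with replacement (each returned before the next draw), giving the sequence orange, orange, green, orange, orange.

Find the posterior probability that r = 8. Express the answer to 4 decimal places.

Compute the likelihood of the observed sequence for each case: P(data | r = 5) = (5/10)(5/10)(5/10)(5/10)(5/10) = 0.03125; P(data | r = 8) = (2/10)(2/10)(8/10)(2/10)(2/10) = 0.00128; P(data | r = 9) = (1/10)(1/10)(9/10)(1/10)(1/10) = 9e-05.
Weighting by the prior gives 1/3 · 0.03125 = 0.010417, 1/3 · 0.00128 = 0.00042667, 1/3 · 9e-05 = 3e-05; these sum to 0.010873.
By Bayes' rule, P(r = 8 | data) = (0.00042667) / (0.010873) = 0.03924.

0.0392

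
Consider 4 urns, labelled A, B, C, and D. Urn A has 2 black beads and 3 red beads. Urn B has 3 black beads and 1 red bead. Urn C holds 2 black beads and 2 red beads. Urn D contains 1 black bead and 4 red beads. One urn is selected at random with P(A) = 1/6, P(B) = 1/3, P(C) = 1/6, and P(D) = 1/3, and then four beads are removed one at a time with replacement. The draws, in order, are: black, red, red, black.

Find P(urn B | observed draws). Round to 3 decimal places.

The likelihood of the observed sequence under each hypothesis: P(data | urn A) = (2/5)(3/5)(3/5)(2/5) = 0.0576; P(data | urn B) = (3/4)(1/4)(1/4)(3/4) = 0.035156; P(data | urn C) = (2/4)(2/4)(2/4)(2/4) = 0.0625; P(data | urn D) = (1/5)(4/5)(4/5)(1/5) = 0.0256.
The prior-weighted likelihoods are 1/6 · 0.0576 = 0.0096, 1/3 · 0.035156 = 0.011719, 1/6 · 0.0625 = 0.010417, 1/3 · 0.0256 = 0.0085333; with total 0.040269.
Therefore the posterior P(urn B | data) = (0.011719) / (0.040269) = 0.29101.

0.291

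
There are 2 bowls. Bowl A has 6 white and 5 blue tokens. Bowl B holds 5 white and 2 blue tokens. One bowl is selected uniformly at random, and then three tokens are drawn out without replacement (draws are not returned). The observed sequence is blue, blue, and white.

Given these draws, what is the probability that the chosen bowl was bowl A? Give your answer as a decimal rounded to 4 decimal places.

For each hypothesis, P(data | H) works out to: P(data | bowl A) = (5/11)(4/10)(6/9) = 4/33; P(data | bowl B) = (2/7)(1/6)(5/5) = 1/21.
The prior-weighted likelihoods are 1/2 · 4/33 = 2/33, 1/2 · 1/21 = 1/42; with total 13/154.
By Bayes' rule, P(bowl A | data) = (2/33) / (13/154) = 28/39.

0.7179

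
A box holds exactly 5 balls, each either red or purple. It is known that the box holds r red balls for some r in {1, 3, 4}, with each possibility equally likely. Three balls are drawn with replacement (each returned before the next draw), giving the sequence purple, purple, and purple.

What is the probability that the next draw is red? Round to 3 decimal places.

0.252

The likelihood of the observed sequence under each hypothesis: P(data | r = 1) = (4/5)(4/5)(4/5) = 64/125; P(data | r = 3) = (2/5)(2/5)(2/5) = 8/125; P(data | r = 4) = (1/5)(1/5)(1/5) = 1/125.
Weighting by the prior gives 1/3 · 64/125 = 64/375, 1/3 · 8/125 = 8/375, 1/3 · 1/125 = 1/375; these sum to 73/375.
The posterior is then P(r = 1 | data) = 64/73, P(r = 3 | data) = 8/73, P(r = 4 | data) = 1/73.
So P(red next | data) = Σ P(red next | H) P(H | data) = (1/5)(64/73) + (3/5)(8/73) + (4/5)(1/73) = 92/365.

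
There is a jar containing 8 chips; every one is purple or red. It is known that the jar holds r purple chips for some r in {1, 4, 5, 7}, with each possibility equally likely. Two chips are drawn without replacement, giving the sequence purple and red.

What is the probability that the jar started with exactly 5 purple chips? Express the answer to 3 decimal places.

0.333

Under each hypothesis, the probability of the observed sequence is: P(data | r = 1) = (1/8)(7/7) = 1/8; P(data | r = 4) = (4/8)(4/7) = 2/7; P(data | r = 5) = (5/8)(3/7) = 15/56; P(data | r = 7) = (7/8)(1/7) = 1/8.
The prior-weighted likelihoods are 1/4 · 1/8 = 1/32, 1/4 · 2/7 = 1/14, 1/4 · 15/56 = 15/224, 1/4 · 1/8 = 1/32; summing to 45/224.
Hence P(r = 5 | data) = (15/224) / (45/224) = 1/3.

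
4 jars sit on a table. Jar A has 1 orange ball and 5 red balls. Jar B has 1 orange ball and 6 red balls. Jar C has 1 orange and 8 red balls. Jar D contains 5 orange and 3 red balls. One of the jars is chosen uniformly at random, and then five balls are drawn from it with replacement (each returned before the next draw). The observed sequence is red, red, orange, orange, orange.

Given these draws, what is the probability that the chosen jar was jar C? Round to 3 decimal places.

0.027

The likelihood of the observed sequence under each hypothesis: P(data | jar A) = (5/6)(5/6)(1/6)(1/6)(1/6) = 0.003215; P(data | jar B) = (6/7)(6/7)(1/7)(1/7)(1/7) = 0.002142; P(data | jar C) = (8/9)(8/9)(1/9)(1/9)(1/9) = 0.0010838; P(data | jar D) = (3/8)(3/8)(5/8)(5/8)(5/8) = 0.034332.
The prior-weighted likelihoods are 1/4 · 0.003215 = 0.00080376, 1/4 · 0.002142 = 0.00053549, 1/4 · 0.0010838 = 0.00027096, 1/4 · 0.034332 = 0.0085831; these sum to 0.010193.
By Bayes' rule, P(jar C | data) = (0.00027096) / (0.010193) = 0.026582.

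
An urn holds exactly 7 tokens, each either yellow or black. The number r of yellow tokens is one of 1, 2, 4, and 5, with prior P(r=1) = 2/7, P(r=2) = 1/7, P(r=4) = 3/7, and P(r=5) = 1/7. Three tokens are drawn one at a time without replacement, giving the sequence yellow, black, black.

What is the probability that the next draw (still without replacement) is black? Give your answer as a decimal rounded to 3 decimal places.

0.593

The likelihood of the observed sequence under each hypothesis: P(data | r = 1) = (1/7)(6/6)(5/5) = 1/7; P(data | r = 2) = (2/7)(5/6)(4/5) = 4/21; P(data | r = 4) = (4/7)(3/6)(2/5) = 4/35; P(data | r = 5) = (5/7)(2/6)(1/5) = 1/21.
Multiplying each by its prior: 2/7 · 1/7 = 2/49, 1/7 · 4/21 = 4/147, 3/7 · 4/35 = 12/245, 1/7 · 1/21 = 1/147; these sum to 13/105.
Normalising, the posterior is P(r = 1 | data) = 30/91, P(r = 2 | data) = 20/91, P(r = 4 | data) = 36/91, P(r = 5 | data) = 5/91.
The predictive probability is P(black next | data) = (1)(30/91) + (3/4)(20/91) + (1/4)(36/91) + (0)(5/91) = 54/91.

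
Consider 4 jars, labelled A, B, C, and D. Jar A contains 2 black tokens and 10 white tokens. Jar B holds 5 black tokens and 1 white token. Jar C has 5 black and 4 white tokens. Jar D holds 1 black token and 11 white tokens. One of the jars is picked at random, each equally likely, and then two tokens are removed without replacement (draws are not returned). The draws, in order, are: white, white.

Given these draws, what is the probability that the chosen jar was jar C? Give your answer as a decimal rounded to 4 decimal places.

For each hypothesis, P(data | H) works out to: P(data | jar A) = (10/12)(9/11) = 15/22; P(data | jar B) = (1/6)(0/5) = 0; P(data | jar C) = (4/9)(3/8) = 1/6; P(data | jar D) = (11/12)(10/11) = 5/6.
Weighting by the prior gives 1/4 · 15/22 = 15/88, 1/4 · 0 = 0, 1/4 · 1/6 = 1/24, 1/4 · 5/6 = 5/24; summing to 37/88.
So P(jar C | data) = (1/24) / (37/88) = 11/111.

0.0991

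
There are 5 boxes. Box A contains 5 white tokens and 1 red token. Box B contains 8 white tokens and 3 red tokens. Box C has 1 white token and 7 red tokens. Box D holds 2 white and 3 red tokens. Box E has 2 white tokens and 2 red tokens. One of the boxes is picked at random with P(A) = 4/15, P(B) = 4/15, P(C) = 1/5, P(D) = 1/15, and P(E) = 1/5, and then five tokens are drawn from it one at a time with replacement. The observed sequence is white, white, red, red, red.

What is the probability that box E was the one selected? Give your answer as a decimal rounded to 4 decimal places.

Under each hypothesis, the probability of the observed sequence is: P(data | box A) = (5/6)(5/6)(1/6)(1/6)(1/6) = 0.003215; P(data | box B) = (8/11)(8/11)(3/11)(3/11)(3/11) = 0.01073; P(data | box C) = (1/8)(1/8)(7/8)(7/8)(7/8) = 0.010468; P(data | box D) = (2/5)(2/5)(3/5)(3/5)(3/5) = 0.03456; P(data | box E) = (2/4)(2/4)(2/4)(2/4)(2/4) = 0.03125.
Multiplying each by its prior: 4/15 · 0.003215 = 0.00085734, 4/15 · 0.01073 = 0.0028612, 1/5 · 0.010468 = 0.0020935, 1/15 · 0.03456 = 0.002304, 1/5 · 0.03125 = 0.00625; summing to 0.014366.
By Bayes' rule, P(box E | data) = (0.00625) / (0.014366) = 0.43505.

0.4351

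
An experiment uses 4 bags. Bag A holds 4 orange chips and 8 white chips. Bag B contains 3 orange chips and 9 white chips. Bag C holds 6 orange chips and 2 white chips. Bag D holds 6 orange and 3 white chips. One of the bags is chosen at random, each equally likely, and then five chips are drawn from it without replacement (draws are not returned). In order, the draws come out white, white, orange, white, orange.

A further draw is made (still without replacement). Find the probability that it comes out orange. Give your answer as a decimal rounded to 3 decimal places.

0.332

The likelihood of the observed sequence under each hypothesis: P(data | bag A) = (8/12)(7/11)(4/10)(6/9)(3/8) = 0.042424; P(data | bag B) = (9/12)(8/11)(3/10)(7/9)(2/8) = 0.031818; P(data | bag C) = (2/8)(1/7)(6/6)(0/5) = 0; P(data | bag D) = (3/9)(2/8)(6/7)(1/6)(5/5) = 0.011905.
Weighting by the prior gives 1/4 · 0.042424 = 0.010606, 1/4 · 0.031818 = 0.0079545, 1/4 · 0 = 0, 1/4 · 0.011905 = 0.0029762; these sum to 0.021537.
The posterior is then P(bag A | data) = 0.49246, P(bag B | data) = 0.36935, P(bag C | data) = 0, P(bag D | data) = 0.13819.
So P(orange next | data) = Σ P(orange next | H) P(H | data) = (2/7)(0.49246) + (1/7)(0.36935) + (1)(0.13819) = 0.33166.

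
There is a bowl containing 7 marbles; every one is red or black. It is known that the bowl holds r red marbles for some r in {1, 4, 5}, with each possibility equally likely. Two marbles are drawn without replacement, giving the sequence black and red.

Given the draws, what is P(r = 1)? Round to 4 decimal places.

0.2143

For each hypothesis, P(data | H) works out to: P(data | r = 1) = (6/7)(1/6) = 1/7; P(data | r = 4) = (3/7)(4/6) = 2/7; P(data | r = 5) = (2/7)(5/6) = 5/21.
Weighting by the prior gives 1/3 · 1/7 = 1/21, 1/3 · 2/7 = 2/21, 1/3 · 5/21 = 5/63; with total 2/9.
Hence P(r = 1 | data) = (1/21) / (2/9) = 3/14.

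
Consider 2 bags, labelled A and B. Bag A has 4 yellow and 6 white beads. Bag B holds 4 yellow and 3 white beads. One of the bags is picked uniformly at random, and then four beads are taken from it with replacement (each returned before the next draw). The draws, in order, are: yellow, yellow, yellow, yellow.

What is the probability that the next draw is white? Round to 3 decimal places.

The likelihood of the observed sequence under each hypothesis: P(data | bag A) = (4/10)(4/10)(4/10)(4/10) = 0.0256; P(data | bag B) = (4/7)(4/7)(4/7)(4/7) = 0.10662.
Multiplying each by its prior: 1/2 · 0.0256 = 0.0128, 1/2 · 0.10662 = 0.053311; these sum to 0.066111.
Normalising, the posterior is P(bag A | data) = 0.19361, P(bag B | data) = 0.80639.
Averaging over the posterior, P(white next | data) = (3/5)(0.19361) + (3/7)(0.80639) = 0.46176.

0.462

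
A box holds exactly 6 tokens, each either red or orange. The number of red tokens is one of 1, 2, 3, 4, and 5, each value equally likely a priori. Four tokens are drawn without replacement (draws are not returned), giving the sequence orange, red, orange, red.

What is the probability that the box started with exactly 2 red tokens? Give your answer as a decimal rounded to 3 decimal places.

0.286

The likelihood of the observed sequence under each hypothesis: P(data | r = 1) = (5/6)(1/5)(4/4)(0/3) = 0; P(data | r = 2) = (4/6)(2/5)(3/4)(1/3) = 1/15; P(data | r = 3) = (3/6)(3/5)(2/4)(2/3) = 1/10; P(data | r = 4) = (2/6)(4/5)(1/4)(3/3) = 1/15; P(data | r = 5) = (1/6)(5/5)(0/4) = 0.
The prior-weighted likelihoods are 1/5 · 0 = 0, 1/5 · 1/15 = 1/75, 1/5 · 1/10 = 1/50, 1/5 · 1/15 = 1/75, 1/5 · 0 = 0; summing to 7/150.
Hence P(r = 2 | data) = (1/75) / (7/150) = 2/7.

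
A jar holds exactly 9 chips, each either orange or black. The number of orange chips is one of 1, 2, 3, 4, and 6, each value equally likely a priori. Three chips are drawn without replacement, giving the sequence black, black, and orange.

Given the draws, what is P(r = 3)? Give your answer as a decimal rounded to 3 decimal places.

The likelihood of the observed sequence under each hypothesis: P(data | r = 1) = (8/9)(7/8)(1/7) = 0.11111; P(data | r = 2) = (7/9)(6/8)(2/7) = 0.16667; P(data | r = 3) = (6/9)(5/8)(3/7) = 0.17857; P(data | r = 4) = (5/9)(4/8)(4/7) = 0.15873; P(data | r = 6) = (3/9)(2/8)(6/7) = 0.071429.
Multiplying each by its prior: 1/5 · 0.11111 = 0.022222, 1/5 · 0.16667 = 0.033333, 1/5 · 0.17857 = 0.035714, 1/5 · 0.15873 = 0.031746, 1/5 · 0.071429 = 0.014286; with total 0.1373.
So P(r = 3 | data) = (0.035714) / (0.1373) = 0.26012.

0.260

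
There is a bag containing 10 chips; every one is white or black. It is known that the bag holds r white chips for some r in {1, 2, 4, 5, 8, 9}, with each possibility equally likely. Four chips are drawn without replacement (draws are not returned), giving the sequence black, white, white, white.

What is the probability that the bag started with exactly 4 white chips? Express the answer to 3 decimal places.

The likelihood of the observed sequence under each hypothesis: P(data | r = 1) = (9/10)(1/9)(0/8) = 0; P(data | r = 2) = (8/10)(2/9)(1/8)(0/7) = 0; P(data | r = 4) = (6/10)(4/9)(3/8)(2/7) = 1/35; P(data | r = 5) = (5/10)(5/9)(4/8)(3/7) = 5/84; P(data | r = 8) = (2/10)(8/9)(7/8)(6/7) = 2/15; P(data | r = 9) = (1/10)(9/9)(8/8)(7/7) = 1/10.
Weighting by the prior gives 1/6 · 0 = 0, 1/6 · 0 = 0, 1/6 · 1/35 = 1/210, 1/6 · 5/84 = 5/504, 1/6 · 2/15 = 1/45, 1/6 · 1/10 = 1/60; with total 3/56.
Hence P(r = 4 | data) = (1/210) / (3/56) = 4/45.

0.089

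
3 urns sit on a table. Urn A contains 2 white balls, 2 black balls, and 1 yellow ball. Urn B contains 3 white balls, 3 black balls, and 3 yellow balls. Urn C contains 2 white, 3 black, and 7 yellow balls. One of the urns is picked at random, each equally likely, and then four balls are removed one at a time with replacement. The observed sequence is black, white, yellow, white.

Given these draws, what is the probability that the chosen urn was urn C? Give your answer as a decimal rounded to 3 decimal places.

0.139

For each hypothesis, P(data | H) works out to: P(data | urn A) = (2/5)(2/5)(1/5)(2/5) = 0.0128; P(data | urn B) = (3/9)(3/9)(3/9)(3/9) = 0.012346; P(data | urn C) = (3/12)(2/12)(7/12)(2/12) = 0.0040509.
The prior-weighted likelihoods are 1/3 · 0.0128 = 0.0042667, 1/3 · 0.012346 = 0.0041152, 1/3 · 0.0040509 = 0.0013503; with total 0.0097322.
So P(urn C | data) = (0.0013503) / (0.0097322) = 0.13875.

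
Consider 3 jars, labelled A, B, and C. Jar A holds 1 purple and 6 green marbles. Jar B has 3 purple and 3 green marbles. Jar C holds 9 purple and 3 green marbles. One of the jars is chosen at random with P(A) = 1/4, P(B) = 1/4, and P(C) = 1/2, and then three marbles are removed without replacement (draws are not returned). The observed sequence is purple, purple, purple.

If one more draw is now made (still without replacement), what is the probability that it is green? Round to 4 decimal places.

0.3743

For each hypothesis, P(data | H) works out to: P(data | jar A) = (1/7)(0/6) = 0; P(data | jar B) = (3/6)(2/5)(1/4) = 1/20; P(data | jar C) = (9/12)(8/11)(7/10) = 21/55.
Weighting by the prior gives 1/4 · 0 = 0, 1/4 · 1/20 = 1/80, 1/2 · 21/55 = 21/110; these sum to 179/880.
Dividing through by the total gives posterior P(jar A | data) = 0, P(jar B | data) = 11/179, P(jar C | data) = 168/179.
So P(green next | data) = Σ P(green next | H) P(H | data) = (1)(11/179) + (1/3)(168/179) = 67/179.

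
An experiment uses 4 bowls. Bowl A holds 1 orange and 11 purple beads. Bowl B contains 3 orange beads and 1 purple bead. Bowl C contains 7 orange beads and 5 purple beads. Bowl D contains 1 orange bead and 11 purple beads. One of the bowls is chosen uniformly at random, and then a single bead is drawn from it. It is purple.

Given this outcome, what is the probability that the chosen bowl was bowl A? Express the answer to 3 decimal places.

Compute the likelihood of this draw for each case: P(data | bowl A) = (11/12) = 11/12; P(data | bowl B) = (1/4) = 1/4; P(data | bowl C) = (5/12) = 5/12; P(data | bowl D) = (11/12) = 11/12.
The prior-weighted likelihoods are 1/4 · 11/12 = 11/48, 1/4 · 1/4 = 1/16, 1/4 · 5/12 = 5/48, 1/4 · 11/12 = 11/48; these sum to 5/8.
So P(bowl A | data) = (11/48) / (5/8) = 11/30.

0.367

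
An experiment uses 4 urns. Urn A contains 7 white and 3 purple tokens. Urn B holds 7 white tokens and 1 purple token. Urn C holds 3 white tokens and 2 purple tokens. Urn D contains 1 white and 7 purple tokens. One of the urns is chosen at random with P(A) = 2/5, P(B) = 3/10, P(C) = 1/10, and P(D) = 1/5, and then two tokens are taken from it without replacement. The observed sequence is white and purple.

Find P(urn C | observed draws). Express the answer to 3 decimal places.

0.161

The likelihood of the observed sequence under each hypothesis: P(data | urn A) = (7/10)(3/9) = 0.23333; P(data | urn B) = (7/8)(1/7) = 0.125; P(data | urn C) = (3/5)(2/4) = 0.3; P(data | urn D) = (1/8)(7/7) = 0.125.
Multiplying each by its prior: 2/5 · 0.23333 = 0.093333, 3/10 · 0.125 = 0.0375, 1/10 · 0.3 = 0.03, 1/5 · 0.125 = 0.025; with total 0.18583.
So P(urn C | data) = (0.03) / (0.18583) = 0.16143.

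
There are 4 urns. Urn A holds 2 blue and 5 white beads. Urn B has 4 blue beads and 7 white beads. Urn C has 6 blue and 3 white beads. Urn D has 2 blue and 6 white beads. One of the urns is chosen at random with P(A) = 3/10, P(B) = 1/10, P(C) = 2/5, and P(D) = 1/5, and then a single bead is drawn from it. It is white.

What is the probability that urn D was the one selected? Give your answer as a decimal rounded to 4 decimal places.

0.2673

Under each hypothesis, the probability of this draw is: P(data | urn A) = (5/7) = 0.71429; P(data | urn B) = (7/11) = 0.63636; P(data | urn C) = (3/9) = 0.33333; P(data | urn D) = (6/8) = 0.75.
Weighting by the prior gives 3/10 · 0.71429 = 0.21429, 1/10 · 0.63636 = 0.063636, 2/5 · 0.33333 = 0.13333, 1/5 · 0.75 = 0.15; these sum to 0.56126.
Therefore the posterior P(urn D | data) = (0.15) / (0.56126) = 0.26726.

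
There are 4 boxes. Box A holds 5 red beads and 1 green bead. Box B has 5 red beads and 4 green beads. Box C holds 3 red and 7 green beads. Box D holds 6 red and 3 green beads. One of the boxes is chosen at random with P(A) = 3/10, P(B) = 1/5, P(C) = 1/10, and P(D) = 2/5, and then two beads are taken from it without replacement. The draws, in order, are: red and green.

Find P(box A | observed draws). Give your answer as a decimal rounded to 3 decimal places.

Compute the likelihood of the observed sequence for each case: P(data | box A) = (5/6)(1/5) = 1/6; P(data | box B) = (5/9)(4/8) = 5/18; P(data | box C) = (3/10)(7/9) = 7/30; P(data | box D) = (6/9)(3/8) = 1/4.
The prior-weighted likelihoods are 3/10 · 1/6 = 1/20, 1/5 · 5/18 = 1/18, 1/10 · 7/30 = 7/300, 2/5 · 1/4 = 1/10; these sum to 103/450.
By Bayes' rule, P(box A | data) = (1/20) / (103/450) = 45/206.

0.218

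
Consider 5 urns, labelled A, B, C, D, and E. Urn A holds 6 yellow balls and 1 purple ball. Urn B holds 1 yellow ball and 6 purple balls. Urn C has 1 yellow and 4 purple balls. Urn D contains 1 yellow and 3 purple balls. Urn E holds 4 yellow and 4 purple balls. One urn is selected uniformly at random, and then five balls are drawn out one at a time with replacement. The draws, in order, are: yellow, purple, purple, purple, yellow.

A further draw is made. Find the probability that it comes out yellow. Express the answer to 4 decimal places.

0.3221

For each hypothesis, P(data | H) works out to: P(data | urn A) = (6/7)(1/7)(1/7)(1/7)(6/7) = 0.002142; P(data | urn B) = (1/7)(6/7)(6/7)(6/7)(1/7) = 0.012852; P(data | urn C) = (1/5)(4/5)(4/5)(4/5)(1/5) = 0.02048; P(data | urn D) = (1/4)(3/4)(3/4)(3/4)(1/4) = 0.026367; P(data | urn E) = (4/8)(4/8)(4/8)(4/8)(4/8) = 0.03125.
Weighting by the prior gives 1/5 · 0.002142 = 0.00042839, 1/5 · 0.012852 = 0.0025704, 1/5 · 0.02048 = 0.004096, 1/5 · 0.026367 = 0.0052734, 1/5 · 0.03125 = 0.00625; with total 0.018618.
The posterior is then P(urn A | data) = 0.023009, P(urn B | data) = 0.13806, P(urn C | data) = 0.22, P(urn D | data) = 0.28324, P(urn E | data) = 0.33569.
The predictive probability is P(yellow next | data) = (6/7)(0.023009) + (1/7)(0.13806) + (1/5)(0.22) + (1/4)(0.28324) + (1/2)(0.33569) = 0.3221.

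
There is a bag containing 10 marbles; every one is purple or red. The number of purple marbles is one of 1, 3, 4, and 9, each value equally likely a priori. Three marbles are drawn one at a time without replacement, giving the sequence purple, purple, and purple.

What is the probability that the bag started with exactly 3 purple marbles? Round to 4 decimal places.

For each hypothesis, P(data | H) works out to: P(data | r = 1) = (1/10)(0/9) = 0; P(data | r = 3) = (3/10)(2/9)(1/8) = 1/120; P(data | r = 4) = (4/10)(3/9)(2/8) = 1/30; P(data | r = 9) = (9/10)(8/9)(7/8) = 7/10.
Weighting by the prior gives 1/4 · 0 = 0, 1/4 · 1/120 = 1/480, 1/4 · 1/30 = 1/120, 1/4 · 7/10 = 7/40; with total 89/480.
Hence P(r = 3 | data) = (1/480) / (89/480) = 1/89.

0.0112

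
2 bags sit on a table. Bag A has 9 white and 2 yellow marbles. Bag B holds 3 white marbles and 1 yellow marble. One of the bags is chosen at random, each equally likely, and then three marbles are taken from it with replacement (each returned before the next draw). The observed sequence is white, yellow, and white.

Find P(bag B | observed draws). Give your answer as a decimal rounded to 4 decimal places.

The likelihood of the observed sequence under each hypothesis: P(data | bag A) = (9/11)(2/11)(9/11) = 0.12171; P(data | bag B) = (3/4)(1/4)(3/4) = 0.14062.
Multiplying each by its prior: 1/2 · 0.12171 = 0.060856, 1/2 · 0.14062 = 0.070312; these sum to 0.13117.
By Bayes' rule, P(bag B | data) = (0.070312) / (0.13117) = 0.53605.

0.5360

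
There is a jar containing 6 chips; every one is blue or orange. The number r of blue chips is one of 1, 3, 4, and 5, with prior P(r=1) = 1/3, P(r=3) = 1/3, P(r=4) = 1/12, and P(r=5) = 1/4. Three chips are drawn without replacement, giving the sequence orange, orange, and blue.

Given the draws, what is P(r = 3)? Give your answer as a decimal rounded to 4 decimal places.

Under each hypothesis, the probability of the observed sequence is: P(data | r = 1) = (5/6)(4/5)(1/4) = 1/6; P(data | r = 3) = (3/6)(2/5)(3/4) = 3/20; P(data | r = 4) = (2/6)(1/5)(4/4) = 1/15; P(data | r = 5) = (1/6)(0/5) = 0.
Multiplying each by its prior: 1/3 · 1/6 = 1/18, 1/3 · 3/20 = 1/20, 1/12 · 1/15 = 1/180, 1/4 · 0 = 0; these sum to 1/9.
Hence P(r = 3 | data) = (1/20) / (1/9) = 9/20.

0.4500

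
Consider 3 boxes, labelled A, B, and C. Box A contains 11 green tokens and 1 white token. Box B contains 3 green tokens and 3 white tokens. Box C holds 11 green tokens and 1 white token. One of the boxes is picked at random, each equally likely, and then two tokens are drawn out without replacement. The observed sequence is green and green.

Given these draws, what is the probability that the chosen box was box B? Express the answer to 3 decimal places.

0.107

For each hypothesis, P(data | H) works out to: P(data | box A) = (11/12)(10/11) = 5/6; P(data | box B) = (3/6)(2/5) = 1/5; P(data | box C) = (11/12)(10/11) = 5/6.
Weighting by the prior gives 1/3 · 5/6 = 5/18, 1/3 · 1/5 = 1/15, 1/3 · 5/6 = 5/18; these sum to 28/45.
Therefore the posterior P(box B | data) = (1/15) / (28/45) = 3/28.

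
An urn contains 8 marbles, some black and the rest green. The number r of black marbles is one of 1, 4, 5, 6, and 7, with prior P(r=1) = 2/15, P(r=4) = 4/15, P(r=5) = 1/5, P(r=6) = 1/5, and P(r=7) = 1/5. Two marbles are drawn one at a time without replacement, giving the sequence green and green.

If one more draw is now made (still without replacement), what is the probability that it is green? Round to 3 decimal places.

0.571

Compute the likelihood of the observed sequence for each case: P(data | r = 1) = (7/8)(6/7) = 3/4; P(data | r = 4) = (4/8)(3/7) = 3/14; P(data | r = 5) = (3/8)(2/7) = 3/28; P(data | r = 6) = (2/8)(1/7) = 1/28; P(data | r = 7) = (1/8)(0/7) = 0.
Multiplying each by its prior: 2/15 · 3/4 = 1/10, 4/15 · 3/14 = 2/35, 1/5 · 3/28 = 3/140, 1/5 · 1/28 = 1/140, 1/5 · 0 = 0; with total 13/70.
Normalising, the posterior is P(r = 1 | data) = 7/13, P(r = 4 | data) = 4/13, P(r = 5 | data) = 3/26, P(r = 6 | data) = 1/26, P(r = 7 | data) = 0.
Averaging over the posterior, P(green next | data) = (5/6)(7/13) + (1/3)(4/13) + (1/6)(3/26) + (0)(1/26) = 89/156.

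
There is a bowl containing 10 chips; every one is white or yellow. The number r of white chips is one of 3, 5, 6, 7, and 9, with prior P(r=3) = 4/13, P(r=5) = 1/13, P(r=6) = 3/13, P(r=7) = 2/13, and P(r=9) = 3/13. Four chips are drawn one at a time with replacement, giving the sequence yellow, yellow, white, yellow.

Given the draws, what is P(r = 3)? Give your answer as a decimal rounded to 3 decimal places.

The likelihood of the observed sequence under each hypothesis: P(data | r = 3) = (7/10)(7/10)(3/10)(7/10) = 0.1029; P(data | r = 5) = (5/10)(5/10)(5/10)(5/10) = 0.0625; P(data | r = 6) = (4/10)(4/10)(6/10)(4/10) = 0.0384; P(data | r = 7) = (3/10)(3/10)(7/10)(3/10) = 0.0189; P(data | r = 9) = (1/10)(1/10)(9/10)(1/10) = 0.0009.
Weighting by the prior gives 4/13 · 0.1029 = 0.031662, 1/13 · 0.0625 = 0.0048077, 3/13 · 0.0384 = 0.0088615, 2/13 · 0.0189 = 0.0029077, 3/13 · 0.0009 = 0.00020769; these sum to 0.048446.
Hence P(r = 3 | data) = (0.031662) / (0.048446) = 0.65354.

0.654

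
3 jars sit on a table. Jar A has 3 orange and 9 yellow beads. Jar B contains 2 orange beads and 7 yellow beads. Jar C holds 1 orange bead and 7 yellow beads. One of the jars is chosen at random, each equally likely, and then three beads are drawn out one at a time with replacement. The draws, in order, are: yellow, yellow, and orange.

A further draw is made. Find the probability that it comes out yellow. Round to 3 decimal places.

0.792

Under each hypothesis, the probability of the observed sequence is: P(data | jar A) = (9/12)(9/12)(3/12) = 0.14062; P(data | jar B) = (7/9)(7/9)(2/9) = 0.13443; P(data | jar C) = (7/8)(7/8)(1/8) = 0.095703.
Weighting by the prior gives 1/3 · 0.14062 = 0.046875, 1/3 · 0.13443 = 0.04481, 1/3 · 0.095703 = 0.031901; summing to 0.12359.
Dividing through by the total gives posterior P(jar A | data) = 0.37929, P(jar B | data) = 0.36258, P(jar C | data) = 0.25813.
So P(yellow next | data) = Σ P(yellow next | H) P(H | data) = (3/4)(0.37929) + (7/9)(0.36258) + (7/8)(0.25813) = 0.79234.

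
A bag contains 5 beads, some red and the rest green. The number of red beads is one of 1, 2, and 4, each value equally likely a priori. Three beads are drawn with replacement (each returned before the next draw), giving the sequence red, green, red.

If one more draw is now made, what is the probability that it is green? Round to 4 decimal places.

0.4250

The likelihood of the observed sequence under each hypothesis: P(data | r = 1) = (1/5)(4/5)(1/5) = 4/125; P(data | r = 2) = (2/5)(3/5)(2/5) = 12/125; P(data | r = 4) = (4/5)(1/5)(4/5) = 16/125.
The prior-weighted likelihoods are 1/3 · 4/125 = 4/375, 1/3 · 12/125 = 4/125, 1/3 · 16/125 = 16/375; these sum to 32/375.
Normalising, the posterior is P(r = 1 | data) = 1/8, P(r = 2 | data) = 3/8, P(r = 4 | data) = 1/2.
So P(green next | data) = Σ P(green next | H) P(H | data) = (4/5)(1/8) + (3/5)(3/8) + (1/5)(1/2) = 17/40.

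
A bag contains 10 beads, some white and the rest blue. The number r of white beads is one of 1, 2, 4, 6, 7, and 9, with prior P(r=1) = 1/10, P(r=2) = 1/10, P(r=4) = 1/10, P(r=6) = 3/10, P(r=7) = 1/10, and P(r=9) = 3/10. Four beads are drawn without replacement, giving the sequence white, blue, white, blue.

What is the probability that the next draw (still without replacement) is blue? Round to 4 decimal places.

The likelihood of the observed sequence under each hypothesis: P(data | r = 1) = (1/10)(9/9)(0/8) = 0; P(data | r = 2) = (2/10)(8/9)(1/8)(7/7) = 0.022222; P(data | r = 4) = (4/10)(6/9)(3/8)(5/7) = 0.071429; P(data | r = 6) = (6/10)(4/9)(5/8)(3/7) = 0.071429; P(data | r = 7) = (7/10)(3/9)(6/8)(2/7) = 0.05; P(data | r = 9) = (9/10)(1/9)(8/8)(0/7) = 0.
Multiplying each by its prior: 1/10 · 0 = 0, 1/10 · 0.022222 = 0.0022222, 1/10 · 0.071429 = 0.0071429, 3/10 · 0.071429 = 0.021429, 1/10 · 0.05 = 0.005, 3/10 · 0 = 0; these sum to 0.035794.
Normalising, the posterior is P(r = 1 | data) = 0, P(r = 2 | data) = 0.062084, P(r = 4 | data) = 0.19956, P(r = 6 | data) = 0.59867, P(r = 7 | data) = 0.13969, P(r = 9 | data) = 0.
The predictive probability is P(blue next | data) = (1)(0.062084) + (2/3)(0.19956) + (1/3)(0.59867) + (1/6)(0.13969) = 0.41796.

0.4180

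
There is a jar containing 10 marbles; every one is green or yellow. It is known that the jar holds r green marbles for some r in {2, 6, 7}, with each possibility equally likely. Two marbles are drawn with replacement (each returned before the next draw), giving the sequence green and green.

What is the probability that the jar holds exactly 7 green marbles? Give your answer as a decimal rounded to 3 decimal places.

Under each hypothesis, the probability of the observed sequence is: P(data | r = 2) = (2/10)(2/10) = 1/25; P(data | r = 6) = (6/10)(6/10) = 9/25; P(data | r = 7) = (7/10)(7/10) = 49/100.
Multiplying each by its prior: 1/3 · 1/25 = 1/75, 1/3 · 9/25 = 3/25, 1/3 · 49/100 = 49/300; summing to 89/300.
Hence P(r = 7 | data) = (49/300) / (89/300) = 49/89.

0.551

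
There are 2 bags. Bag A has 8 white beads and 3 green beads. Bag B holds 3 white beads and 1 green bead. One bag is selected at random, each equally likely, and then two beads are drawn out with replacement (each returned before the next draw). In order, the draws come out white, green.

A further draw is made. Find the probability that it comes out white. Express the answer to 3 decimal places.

0.738

The likelihood of the observed sequence under each hypothesis: P(data | bag A) = (8/11)(3/11) = 0.19835; P(data | bag B) = (3/4)(1/4) = 0.1875.
Weighting by the prior gives 1/2 · 0.19835 = 0.099174, 1/2 · 0.1875 = 0.09375; these sum to 0.19292.
Dividing through by the total gives posterior P(bag A | data) = 0.51406, P(bag B | data) = 0.48594.
The predictive probability is P(white next | data) = (8/11)(0.51406) + (3/4)(0.48594) = 0.73832.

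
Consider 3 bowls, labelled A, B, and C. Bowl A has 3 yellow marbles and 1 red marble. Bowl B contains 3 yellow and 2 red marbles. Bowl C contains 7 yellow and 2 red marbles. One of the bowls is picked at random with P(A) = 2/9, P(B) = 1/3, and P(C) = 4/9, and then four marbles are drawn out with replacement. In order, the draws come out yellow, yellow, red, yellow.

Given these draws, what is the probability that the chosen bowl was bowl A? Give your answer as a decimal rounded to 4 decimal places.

0.2374

Under each hypothesis, the probability of the observed sequence is: P(data | bowl A) = (3/4)(3/4)(1/4)(3/4) = 0.10547; P(data | bowl B) = (3/5)(3/5)(2/5)(3/5) = 0.0864; P(data | bowl C) = (7/9)(7/9)(2/9)(7/9) = 0.10456.
Multiplying each by its prior: 2/9 · 0.10547 = 0.023438, 1/3 · 0.0864 = 0.0288, 4/9 · 0.10456 = 0.04647; these sum to 0.098707.
So P(bowl A | data) = (0.023438) / (0.098707) = 0.23744.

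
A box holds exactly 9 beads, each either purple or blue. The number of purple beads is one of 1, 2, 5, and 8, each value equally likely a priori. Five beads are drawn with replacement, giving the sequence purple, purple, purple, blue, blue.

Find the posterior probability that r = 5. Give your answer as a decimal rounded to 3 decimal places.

Compute the likelihood of the observed sequence for each case: P(data | r = 1) = (1/9)(1/9)(1/9)(8/9)(8/9) = 0.0010838; P(data | r = 2) = (2/9)(2/9)(2/9)(7/9)(7/9) = 0.0066386; P(data | r = 5) = (5/9)(5/9)(5/9)(4/9)(4/9) = 0.03387; P(data | r = 8) = (8/9)(8/9)(8/9)(1/9)(1/9) = 0.0086708.
Weighting by the prior gives 1/4 · 0.0010838 = 0.00027096, 1/4 · 0.0066386 = 0.0016596, 1/4 · 0.03387 = 0.0084675, 1/4 · 0.0086708 = 0.0021677; summing to 0.012566.
By Bayes' rule, P(r = 5 | data) = (0.0084675) / (0.012566) = 0.67385.

0.674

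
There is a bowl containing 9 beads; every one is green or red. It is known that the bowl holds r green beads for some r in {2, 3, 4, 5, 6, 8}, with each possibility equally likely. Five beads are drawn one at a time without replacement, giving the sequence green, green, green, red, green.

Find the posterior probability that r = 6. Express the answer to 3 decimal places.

The likelihood of the observed sequence under each hypothesis: P(data | r = 2) = (2/9)(1/8)(0/7) = 0; P(data | r = 3) = (3/9)(2/8)(1/7)(6/6)(0/5) = 0; P(data | r = 4) = (4/9)(3/8)(2/7)(5/6)(1/5) = 1/126; P(data | r = 5) = (5/9)(4/8)(3/7)(4/6)(2/5) = 2/63; P(data | r = 6) = (6/9)(5/8)(4/7)(3/6)(3/5) = 1/14; P(data | r = 8) = (8/9)(7/8)(6/7)(1/6)(5/5) = 1/9.
Weighting by the prior gives 1/6 · 0 = 0, 1/6 · 0 = 0, 1/6 · 1/126 = 1/756, 1/6 · 2/63 = 1/189, 1/6 · 1/14 = 1/84, 1/6 · 1/9 = 1/54; these sum to 1/27.
Therefore the posterior P(r = 6 | data) = (1/84) / (1/27) = 9/28.

0.321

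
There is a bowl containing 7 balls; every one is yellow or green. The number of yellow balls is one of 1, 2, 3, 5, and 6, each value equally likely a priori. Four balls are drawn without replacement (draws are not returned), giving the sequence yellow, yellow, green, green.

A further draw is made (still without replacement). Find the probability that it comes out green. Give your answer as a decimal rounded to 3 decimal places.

0.579

For each hypothesis, P(data | H) works out to: P(data | r = 1) = (1/7)(0/6) = 0; P(data | r = 2) = (2/7)(1/6)(5/5)(4/4) = 1/21; P(data | r = 3) = (3/7)(2/6)(4/5)(3/4) = 3/35; P(data | r = 5) = (5/7)(4/6)(2/5)(1/4) = 1/21; P(data | r = 6) = (6/7)(5/6)(1/5)(0/4) = 0.
Weighting by the prior gives 1/5 · 0 = 0, 1/5 · 1/21 = 1/105, 1/5 · 3/35 = 3/175, 1/5 · 1/21 = 1/105, 1/5 · 0 = 0; these sum to 19/525.
The posterior is then P(r = 1 | data) = 0, P(r = 2 | data) = 5/19, P(r = 3 | data) = 9/19, P(r = 5 | data) = 5/19, P(r = 6 | data) = 0.
So P(green next | data) = Σ P(green next | H) P(H | data) = (1)(5/19) + (2/3)(9/19) + (0)(5/19) = 11/19.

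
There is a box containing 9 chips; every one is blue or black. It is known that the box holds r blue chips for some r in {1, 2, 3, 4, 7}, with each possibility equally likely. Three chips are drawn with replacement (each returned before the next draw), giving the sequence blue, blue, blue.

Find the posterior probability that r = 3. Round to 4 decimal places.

0.0609

Compute the likelihood of the observed sequence for each case: P(data | r = 1) = (1/9)(1/9)(1/9) = 0.0013717; P(data | r = 2) = (2/9)(2/9)(2/9) = 0.010974; P(data | r = 3) = (3/9)(3/9)(3/9) = 0.037037; P(data | r = 4) = (4/9)(4/9)(4/9) = 0.087791; P(data | r = 7) = (7/9)(7/9)(7/9) = 0.47051.
The prior-weighted likelihoods are 1/5 · 0.0013717 = 0.00027435, 1/5 · 0.010974 = 0.0021948, 1/5 · 0.037037 = 0.0074074, 1/5 · 0.087791 = 0.017558, 1/5 · 0.47051 = 0.094102; summing to 0.12154.
So P(r = 3 | data) = (0.0074074) / (0.12154) = 0.060948.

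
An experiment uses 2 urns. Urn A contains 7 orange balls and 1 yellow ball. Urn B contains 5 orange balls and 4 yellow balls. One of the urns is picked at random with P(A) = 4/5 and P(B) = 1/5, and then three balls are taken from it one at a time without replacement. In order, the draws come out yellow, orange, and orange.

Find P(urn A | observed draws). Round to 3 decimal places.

0.759

The likelihood of the observed sequence under each hypothesis: P(data | urn A) = (1/8)(7/7)(6/6) = 1/8; P(data | urn B) = (4/9)(5/8)(4/7) = 10/63.
The prior-weighted likelihoods are 4/5 · 1/8 = 1/10, 1/5 · 10/63 = 2/63; with total 83/630.
Hence P(urn A | data) = (1/10) / (83/630) = 63/83.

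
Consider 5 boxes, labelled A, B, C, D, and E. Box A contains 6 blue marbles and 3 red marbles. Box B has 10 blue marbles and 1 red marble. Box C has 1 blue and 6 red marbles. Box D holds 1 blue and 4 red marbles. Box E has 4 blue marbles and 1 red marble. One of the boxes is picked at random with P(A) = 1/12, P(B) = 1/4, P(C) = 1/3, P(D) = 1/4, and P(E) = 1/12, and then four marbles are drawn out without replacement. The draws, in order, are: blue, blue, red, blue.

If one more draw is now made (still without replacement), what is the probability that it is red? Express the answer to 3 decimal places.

0.080

The likelihood of the observed sequence under each hypothesis: P(data | box A) = (6/9)(5/8)(3/7)(4/6) = 0.11905; P(data | box B) = (10/11)(9/10)(1/9)(8/8) = 0.090909; P(data | box C) = (1/7)(0/6) = 0; P(data | box D) = (1/5)(0/4) = 0; P(data | box E) = (4/5)(3/4)(1/3)(2/2) = 0.2.
Weighting by the prior gives 1/12 · 0.11905 = 0.0099206, 1/4 · 0.090909 = 0.022727, 1/3 · 0 = 0, 1/4 · 0 = 0, 1/12 · 0.2 = 0.016667; these sum to 0.049315.
Normalising, the posterior is P(box A | data) = 0.20117, P(box B | data) = 0.46086, P(box C | data) = 0, P(box D | data) = 0, P(box E | data) = 0.33797.
The predictive probability is P(red next | data) = (2/5)(0.20117) + (0)(0.46086) + (0)(0.33797) = 0.080468.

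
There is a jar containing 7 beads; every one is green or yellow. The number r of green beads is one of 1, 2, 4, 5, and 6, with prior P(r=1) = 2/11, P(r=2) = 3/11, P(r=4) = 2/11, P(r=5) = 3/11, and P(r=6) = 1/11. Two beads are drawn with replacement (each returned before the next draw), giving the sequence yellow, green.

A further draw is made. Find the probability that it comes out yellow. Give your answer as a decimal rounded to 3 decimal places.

0.504

For each hypothesis, P(data | H) works out to: P(data | r = 1) = (6/7)(1/7) = 6/49; P(data | r = 2) = (5/7)(2/7) = 10/49; P(data | r = 4) = (3/7)(4/7) = 12/49; P(data | r = 5) = (2/7)(5/7) = 10/49; P(data | r = 6) = (1/7)(6/7) = 6/49.
Multiplying each by its prior: 2/11 · 6/49 = 12/539, 3/11 · 10/49 = 30/539, 2/11 · 12/49 = 24/539, 3/11 · 10/49 = 30/539, 1/11 · 6/49 = 6/539; these sum to 102/539.
The posterior is then P(r = 1 | data) = 2/17, P(r = 2 | data) = 5/17, P(r = 4 | data) = 4/17, P(r = 5 | data) = 5/17, P(r = 6 | data) = 1/17.
Averaging over the posterior, P(yellow next | data) = (6/7)(2/17) + (5/7)(5/17) + (3/7)(4/17) + (2/7)(5/17) + (1/7)(1/17) = 60/119.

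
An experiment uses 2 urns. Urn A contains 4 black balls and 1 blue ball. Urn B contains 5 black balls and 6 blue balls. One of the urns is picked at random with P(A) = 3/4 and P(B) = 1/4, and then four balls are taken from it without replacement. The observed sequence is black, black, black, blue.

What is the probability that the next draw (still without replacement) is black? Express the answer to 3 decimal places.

0.950

Compute the likelihood of the observed sequence for each case: P(data | urn A) = (4/5)(3/4)(2/3)(1/2) = 1/5; P(data | urn B) = (5/11)(4/10)(3/9)(6/8) = 1/22.
Multiplying each by its prior: 3/4 · 1/5 = 3/20, 1/4 · 1/22 = 1/88; with total 71/440.
Normalising, the posterior is P(urn A | data) = 66/71, P(urn B | data) = 5/71.
Averaging over the posterior, P(black next | data) = (1)(66/71) + (2/7)(5/71) = 472/497.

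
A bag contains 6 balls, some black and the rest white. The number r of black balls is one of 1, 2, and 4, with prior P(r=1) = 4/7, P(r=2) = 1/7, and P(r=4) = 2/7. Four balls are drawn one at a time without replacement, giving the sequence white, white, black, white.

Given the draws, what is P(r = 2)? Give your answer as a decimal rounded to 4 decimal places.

Compute the likelihood of the observed sequence for each case: P(data | r = 1) = (5/6)(4/5)(1/4)(3/3) = 1/6; P(data | r = 2) = (4/6)(3/5)(2/4)(2/3) = 2/15; P(data | r = 4) = (2/6)(1/5)(4/4)(0/3) = 0.
Weighting by the prior gives 4/7 · 1/6 = 2/21, 1/7 · 2/15 = 2/105, 2/7 · 0 = 0; summing to 4/35.
So P(r = 2 | data) = (2/105) / (4/35) = 1/6.

0.1667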